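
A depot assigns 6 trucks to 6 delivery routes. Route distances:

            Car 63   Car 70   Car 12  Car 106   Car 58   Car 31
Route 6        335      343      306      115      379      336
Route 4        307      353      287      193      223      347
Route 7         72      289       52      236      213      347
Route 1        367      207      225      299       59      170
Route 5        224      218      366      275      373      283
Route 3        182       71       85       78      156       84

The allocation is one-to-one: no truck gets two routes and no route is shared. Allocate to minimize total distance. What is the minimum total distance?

This is the linear assignment problem.
Optimal: Car 63→Route 4 (307 km), Car 70→Route 5 (218 km), Car 12→Route 7 (52 km), Car 106→Route 6 (115 km), Car 58→Route 1 (59 km), Car 31→Route 3 (84 km) — total 307+218+52+115+59+84 = 835 km.
Column-greedy (each route in turn goes to its cheapest remaining truck) gives 960 km, worse by 125.

Min total: 835 km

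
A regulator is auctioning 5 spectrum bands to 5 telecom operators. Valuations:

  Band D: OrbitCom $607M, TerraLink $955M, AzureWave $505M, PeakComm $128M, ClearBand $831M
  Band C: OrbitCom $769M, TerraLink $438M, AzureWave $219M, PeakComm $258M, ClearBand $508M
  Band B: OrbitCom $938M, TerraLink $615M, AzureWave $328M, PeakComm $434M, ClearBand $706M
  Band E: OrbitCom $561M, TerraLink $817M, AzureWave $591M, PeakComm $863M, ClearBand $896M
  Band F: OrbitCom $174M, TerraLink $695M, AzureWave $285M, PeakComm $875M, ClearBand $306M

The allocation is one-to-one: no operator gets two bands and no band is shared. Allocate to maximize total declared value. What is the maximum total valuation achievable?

Maximum total: $3896M

This is a one-to-one assignment (maximum-weight bipartite matching).
Optimal: OrbitCom→Band C ($769M), TerraLink→Band D ($955M), AzureWave→Band E ($591M), PeakComm→Band F ($875M), ClearBand→Band B ($706M) — total 769+955+591+875+706 = $3896M.
Row-greedy (each operator in turn takes its best remaining band) gives $3867M, worse by 29.
Next-best assignment: OrbitCom→Band B, TerraLink→Band D, AzureWave→Band C, PeakComm→Band F, ClearBand→Band E = $3883M.
Swapping AzureWave↔PeakComm (AzureWave→Band F $285M, PeakComm→Band E $863M) loses 318.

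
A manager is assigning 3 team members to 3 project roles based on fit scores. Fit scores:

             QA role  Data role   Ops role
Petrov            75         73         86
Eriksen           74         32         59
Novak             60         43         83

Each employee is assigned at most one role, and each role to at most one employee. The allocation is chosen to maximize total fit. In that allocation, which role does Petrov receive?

Petrov receives Data role.

Optimal: Petrov→Data role (73 pts), Eriksen→QA role (74 pts), Novak→Ops role (83 pts) — total 73+74+83 = 230 pts.
Max-entry greedy (repeatedly take the single best remaining cell) gives 203 pts, worse by 27.
No other one-to-one assignment exceeds 230 pts.
Petrov's own top role is Ops role (86 pts), but forcing Petrov→Ops role and reassigning the rest optimally gives only 203 pts — worse by 27.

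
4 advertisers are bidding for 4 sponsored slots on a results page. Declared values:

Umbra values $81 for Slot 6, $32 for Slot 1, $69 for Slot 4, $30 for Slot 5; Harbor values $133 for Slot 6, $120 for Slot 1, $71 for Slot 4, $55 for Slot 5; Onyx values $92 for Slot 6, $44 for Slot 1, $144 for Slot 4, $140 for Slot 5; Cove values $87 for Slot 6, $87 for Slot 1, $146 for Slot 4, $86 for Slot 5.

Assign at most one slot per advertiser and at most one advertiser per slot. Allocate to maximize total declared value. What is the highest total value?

Optimal: Umbra→Slot 6 ($81), Harbor→Slot 1 ($120), Onyx→Slot 5 ($140), Cove→Slot 4 ($146) — total 81+120+140+146 = $487.
Max-entry greedy (repeatedly take the single best remaining cell) gives $451, worse by 36.
Next-best assignment: Umbra→Slot 1, Harbor→Slot 6, Onyx→Slot 5, Cove→Slot 4 = $451.
Every other assignment is strictly worse.

Maximum total: $487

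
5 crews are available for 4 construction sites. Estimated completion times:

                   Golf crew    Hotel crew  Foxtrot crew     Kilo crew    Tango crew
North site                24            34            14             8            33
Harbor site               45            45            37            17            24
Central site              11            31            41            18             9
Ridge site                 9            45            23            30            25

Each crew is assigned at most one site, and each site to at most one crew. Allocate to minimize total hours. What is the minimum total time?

Minimum total: 49 hours

Optimal: Foxtrot crew→North site (14 hours), Kilo crew→Harbor site (17 hours), Tango crew→Central site (9 hours), Golf crew→Ridge site (9 hours) — total 14+17+9+9 = 49 hours.
Column-greedy (each site in turn goes to its cheapest remaining crew) gives 66 hours, worse by 17.
Checked against all permutations: 49 hours is optimal.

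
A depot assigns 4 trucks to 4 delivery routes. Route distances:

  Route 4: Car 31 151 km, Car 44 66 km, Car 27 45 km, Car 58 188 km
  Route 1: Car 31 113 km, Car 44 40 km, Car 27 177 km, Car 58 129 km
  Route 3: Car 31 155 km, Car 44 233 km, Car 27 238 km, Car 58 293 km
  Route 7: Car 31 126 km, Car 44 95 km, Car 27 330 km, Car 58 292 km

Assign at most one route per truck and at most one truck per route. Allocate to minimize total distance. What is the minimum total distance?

Treat this as an assignment problem: match each truck to one route.
Optimal: Car 31→Route 3 (155 km), Car 44→Route 7 (95 km), Car 27→Route 4 (45 km), Car 58→Route 1 (129 km) — total 155+95+45+129 = 424 km.
Row-greedy (each truck in turn takes its cheapest remaining route) gives 709 km, worse by 285.
Swapping Car 31↔Car 27 (Car 31→Route 4 151 km, Car 27→Route 3 238 km) adds 189.

Minimum total: 424 km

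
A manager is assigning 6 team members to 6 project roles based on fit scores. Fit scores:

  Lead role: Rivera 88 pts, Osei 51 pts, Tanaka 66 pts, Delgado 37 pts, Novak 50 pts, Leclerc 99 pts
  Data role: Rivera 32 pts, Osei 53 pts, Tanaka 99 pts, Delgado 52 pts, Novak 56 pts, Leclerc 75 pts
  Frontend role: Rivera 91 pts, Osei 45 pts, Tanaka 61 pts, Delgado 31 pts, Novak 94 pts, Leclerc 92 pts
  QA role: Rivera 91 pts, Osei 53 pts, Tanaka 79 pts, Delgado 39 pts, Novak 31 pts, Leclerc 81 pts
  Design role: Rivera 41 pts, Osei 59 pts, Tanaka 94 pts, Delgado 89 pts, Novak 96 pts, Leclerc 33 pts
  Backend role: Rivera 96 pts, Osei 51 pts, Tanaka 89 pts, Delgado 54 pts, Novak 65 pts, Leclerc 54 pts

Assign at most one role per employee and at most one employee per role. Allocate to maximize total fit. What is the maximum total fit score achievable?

Optimal: Rivera→Backend role (96 pts), Osei→QA role (53 pts), Tanaka→Data role (99 pts), Delgado→Design role (89 pts), Novak→Frontend role (94 pts), Leclerc→Lead role (99 pts) — total 96+53+99+89+94+99 = 530 pts.
Max-entry greedy (repeatedly take the single best remaining cell) gives 474 pts, worse by 56.
Next-best assignment: Rivera→QA role, Osei→Backend role, Tanaka→Data role, Delgado→Design role, Novak→Frontend role, Leclerc→Lead role = 523 pts.
Checked against all permutations: 530 pts is optimal.

Maximum total: 530 pts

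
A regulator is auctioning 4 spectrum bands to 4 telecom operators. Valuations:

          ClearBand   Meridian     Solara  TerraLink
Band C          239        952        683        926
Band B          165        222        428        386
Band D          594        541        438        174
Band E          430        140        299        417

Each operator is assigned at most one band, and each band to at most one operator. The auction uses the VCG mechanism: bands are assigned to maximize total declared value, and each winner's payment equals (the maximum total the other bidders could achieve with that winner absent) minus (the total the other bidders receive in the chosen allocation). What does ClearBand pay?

ClearBand pays $98M.

Efficient allocation: ClearBand→Band D ($594M), Meridian→Band C ($952M), Solara→Band B ($428M), TerraLink→Band E ($417M); total welfare W = $2391M.
ClearBand receives Band D at value $594M, so the others get W − 594 = $1797M.
Without ClearBand: best allocation of the remaining 3 bidders over all 4 bands is Meridian→Band D ($541M), Solara→Band B ($428M), TerraLink→Band C ($926M), total $1895M.
VCG payment = (others' best without ClearBand) − (others' welfare with ClearBand) = 1895 − 1797 = $98M.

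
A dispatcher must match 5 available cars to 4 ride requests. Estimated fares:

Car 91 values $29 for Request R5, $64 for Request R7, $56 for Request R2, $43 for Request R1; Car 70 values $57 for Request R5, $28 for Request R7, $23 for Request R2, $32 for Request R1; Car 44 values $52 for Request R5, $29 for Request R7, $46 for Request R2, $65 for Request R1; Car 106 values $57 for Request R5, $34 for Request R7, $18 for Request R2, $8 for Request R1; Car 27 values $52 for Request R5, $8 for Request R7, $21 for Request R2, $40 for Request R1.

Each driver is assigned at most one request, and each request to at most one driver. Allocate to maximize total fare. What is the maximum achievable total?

Optimal: Car 70→Request R5 ($57), Car 106→Request R7 ($34), Car 91→Request R2 ($56), Car 44→Request R1 ($65) — total 57+34+56+65 = $212.
Column-greedy (each request in turn goes to its best remaining driver) gives $207, worse by 5.
Every other assignment is strictly worse.

Max total: $212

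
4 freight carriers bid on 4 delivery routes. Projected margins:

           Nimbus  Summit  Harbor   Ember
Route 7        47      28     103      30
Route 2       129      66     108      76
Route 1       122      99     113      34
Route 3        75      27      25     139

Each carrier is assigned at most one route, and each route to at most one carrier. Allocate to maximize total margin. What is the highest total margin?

This is the linear assignment problem.
Optimal: Nimbus→Route 2 ($129k), Summit→Route 1 ($99k), Harbor→Route 7 ($103k), Ember→Route 3 ($139k) — total 129+99+103+139 = $470k.
Next-best assignment: Nimbus→Route 1, Summit→Route 2, Harbor→Route 7, Ember→Route 3 = $430k.

Max total: $470k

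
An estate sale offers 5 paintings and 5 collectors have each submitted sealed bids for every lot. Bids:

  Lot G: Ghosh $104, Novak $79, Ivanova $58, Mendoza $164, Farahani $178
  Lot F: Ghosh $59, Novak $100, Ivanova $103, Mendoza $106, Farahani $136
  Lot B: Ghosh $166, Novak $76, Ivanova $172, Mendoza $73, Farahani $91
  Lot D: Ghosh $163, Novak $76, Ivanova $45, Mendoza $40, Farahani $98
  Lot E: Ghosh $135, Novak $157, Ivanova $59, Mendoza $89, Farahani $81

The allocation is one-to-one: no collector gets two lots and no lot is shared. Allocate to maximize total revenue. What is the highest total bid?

Optimal: Ghosh→Lot D ($163), Novak→Lot E ($157), Ivanova→Lot B ($172), Mendoza→Lot G ($164), Farahani→Lot F ($136) — total 163+157+172+164+136 = $792.
Next-best assignment: Ghosh→Lot D, Novak→Lot E, Ivanova→Lot B, Mendoza→Lot F, Farahani→Lot G = $776.
Swapping Mendoza↔Ivanova (Mendoza→Lot B $73, Ivanova→Lot G $58) loses 205.
Every other assignment is strictly worse.

Maximum total: $792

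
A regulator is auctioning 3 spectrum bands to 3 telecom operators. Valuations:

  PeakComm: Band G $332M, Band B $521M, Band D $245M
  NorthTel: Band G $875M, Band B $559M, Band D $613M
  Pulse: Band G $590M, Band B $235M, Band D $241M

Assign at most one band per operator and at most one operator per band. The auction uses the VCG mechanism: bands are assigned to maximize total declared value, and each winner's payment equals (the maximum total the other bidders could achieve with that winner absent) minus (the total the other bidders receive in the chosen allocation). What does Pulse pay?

Efficient allocation: PeakComm→Band B ($521M), NorthTel→Band D ($613M), Pulse→Band G ($590M); total welfare W = $1724M.
Pulse receives Band G at value $590M, so the others get W − 590 = $1134M.
Without Pulse: best allocation of the remaining 2 bidders over all 3 bands is PeakComm→Band B ($521M), NorthTel→Band G ($875M), total $1396M.
VCG payment = (others' best without Pulse) − (others' welfare with Pulse) = 1396 − 1134 = $262M.

Pulse pays $262M.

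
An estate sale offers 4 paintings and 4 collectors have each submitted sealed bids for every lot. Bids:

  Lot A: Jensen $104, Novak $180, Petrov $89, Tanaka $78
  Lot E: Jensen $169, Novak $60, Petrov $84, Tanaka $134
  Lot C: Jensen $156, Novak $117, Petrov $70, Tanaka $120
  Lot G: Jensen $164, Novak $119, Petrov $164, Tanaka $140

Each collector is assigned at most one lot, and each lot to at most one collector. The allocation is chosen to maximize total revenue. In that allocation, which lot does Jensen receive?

This is the linear assignment problem.
Optimal: Jensen→Lot C ($156), Novak→Lot A ($180), Petrov→Lot G ($164), Tanaka→Lot E ($134) — total 156+180+164+134 = $634.
Swapping Novak↔Tanaka (Novak→Lot E $60, Tanaka→Lot A $78) loses 176.
Jensen's own top lot is Lot E ($169), but forcing Jensen→Lot E and reassigning the rest optimally gives only $633 — worse by 1.

Jensen receives Lot C.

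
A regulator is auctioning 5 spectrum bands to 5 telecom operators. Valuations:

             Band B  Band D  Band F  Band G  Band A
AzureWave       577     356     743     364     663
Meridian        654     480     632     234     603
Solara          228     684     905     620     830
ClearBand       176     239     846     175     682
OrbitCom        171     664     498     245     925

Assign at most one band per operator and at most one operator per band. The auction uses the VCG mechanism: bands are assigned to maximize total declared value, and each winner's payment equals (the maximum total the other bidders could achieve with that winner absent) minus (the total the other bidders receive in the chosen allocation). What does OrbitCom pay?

OrbitCom pays $299M.

Efficient allocation: AzureWave→Band G ($364M), Meridian→Band B ($654M), Solara→Band D ($684M), ClearBand→Band F ($846M), OrbitCom→Band A ($925M); total welfare W = $3473M.
OrbitCom receives Band A at value $925M, so the others get W − 925 = $2548M.
Without OrbitCom: best allocation of the remaining 4 bidders over all 5 bands is AzureWave→Band A ($663M), Meridian→Band B ($654M), Solara→Band D ($684M), ClearBand→Band F ($846M), total $2847M.
VCG payment = (others' best without OrbitCom) − (others' welfare with OrbitCom) = 2847 − 2548 = $299M.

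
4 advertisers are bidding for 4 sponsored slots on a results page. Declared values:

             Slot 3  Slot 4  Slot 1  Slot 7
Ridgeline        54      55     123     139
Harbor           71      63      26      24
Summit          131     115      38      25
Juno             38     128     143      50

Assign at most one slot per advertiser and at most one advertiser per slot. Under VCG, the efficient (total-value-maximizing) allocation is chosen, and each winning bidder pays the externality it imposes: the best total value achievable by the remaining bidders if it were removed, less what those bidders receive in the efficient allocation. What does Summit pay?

Summit pays $8.

Efficient allocation: Ridgeline→Slot 7 ($139), Harbor→Slot 4 ($63), Summit→Slot 3 ($131), Juno→Slot 1 ($143); total welfare W = $476.
Summit receives Slot 3 at value $131, so the others get W − 131 = $345.
Without Summit: best allocation of the remaining 3 bidders over all 4 slots is Ridgeline→Slot 7 ($139), Harbor→Slot 3 ($71), Juno→Slot 1 ($143), total $353.
VCG payment = (others' best without Summit) − (others' welfare with Summit) = 353 − 345 = $8.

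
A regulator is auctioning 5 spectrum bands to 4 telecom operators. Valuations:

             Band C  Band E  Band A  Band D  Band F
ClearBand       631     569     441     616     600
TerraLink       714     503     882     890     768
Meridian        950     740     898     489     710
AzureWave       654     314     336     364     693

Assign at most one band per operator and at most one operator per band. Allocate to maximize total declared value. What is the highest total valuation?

Maximum total: $3141M

Optimal: ClearBand→Band D ($616M), TerraLink→Band A ($882M), Meridian→Band C ($950M), AzureWave→Band F ($693M) — total 616+882+950+693 = $3141M.
Column-greedy (each band in turn goes to its best remaining operator) gives $2765M, worse by 376.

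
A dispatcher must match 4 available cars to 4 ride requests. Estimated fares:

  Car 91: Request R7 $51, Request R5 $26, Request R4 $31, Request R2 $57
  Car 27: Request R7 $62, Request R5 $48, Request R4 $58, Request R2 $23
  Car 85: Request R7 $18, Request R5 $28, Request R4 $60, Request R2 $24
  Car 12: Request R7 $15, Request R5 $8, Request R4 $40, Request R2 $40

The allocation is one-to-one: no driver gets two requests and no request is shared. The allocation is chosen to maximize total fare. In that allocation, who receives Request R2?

Optimal: Car 91→Request R7 ($51), Car 27→Request R5 ($48), Car 85→Request R4 ($60), Car 12→Request R2 ($40) — total 51+48+60+40 = $199.
Column-greedy (each request in turn goes to its best remaining driver) gives $187, worse by 12.
Next-best assignment: Car 91→Request R5, Car 27→Request R7, Car 85→Request R4, Car 12→Request R2 = $188.
Swapping Car 91↔Car 12 (Car 91→Request R2 $57, Car 12→Request R7 $15) loses 19.
No other one-to-one assignment exceeds $199.
Car 12's own top request is Request R4 ($40), but forcing Car 12→Request R4 and reassigning the rest optimally gives only $187 — worse by 12.

Car 12 receives Request R2.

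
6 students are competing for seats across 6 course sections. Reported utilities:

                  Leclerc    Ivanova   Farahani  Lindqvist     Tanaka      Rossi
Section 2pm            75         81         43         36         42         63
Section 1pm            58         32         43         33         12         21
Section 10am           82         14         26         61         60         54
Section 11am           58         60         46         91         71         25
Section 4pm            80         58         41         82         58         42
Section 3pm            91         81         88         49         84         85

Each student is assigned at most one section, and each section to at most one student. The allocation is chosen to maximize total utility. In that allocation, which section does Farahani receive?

This is a one-to-one assignment (maximum-weight bipartite matching).
Optimal: Leclerc→Section 10am (82 points), Ivanova→Section 2pm (81 points), Farahani→Section 1pm (43 points), Lindqvist→Section 4pm (82 points), Tanaka→Section 11am (71 points), Rossi→Section 3pm (85 points) — total 82+81+43+82+71+85 = 444 points.
Column-greedy (each section in turn goes to its best remaining student) gives 401 points, worse by 43.
Swapping Tanaka↔Leclerc (Tanaka→Section 10am 60 points, Leclerc→Section 11am 58 points) loses 35.
Farahani's own top section is Section 3pm (88 points), but forcing Farahani→Section 3pm and reassigning the rest optimally gives only 434 points — worse by 10.

Farahani receives Section 1pm.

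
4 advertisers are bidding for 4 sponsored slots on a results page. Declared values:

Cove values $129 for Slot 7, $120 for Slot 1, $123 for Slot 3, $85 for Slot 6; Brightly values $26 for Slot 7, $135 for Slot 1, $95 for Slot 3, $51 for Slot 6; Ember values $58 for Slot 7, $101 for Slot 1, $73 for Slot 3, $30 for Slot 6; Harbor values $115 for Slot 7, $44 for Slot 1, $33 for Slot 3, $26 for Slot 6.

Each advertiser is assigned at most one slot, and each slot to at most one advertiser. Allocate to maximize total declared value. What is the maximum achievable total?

Optimal: Cove→Slot 6 ($85), Brightly→Slot 1 ($135), Ember→Slot 3 ($73), Harbor→Slot 7 ($115) — total 85+135+73+115 = $408.
Column-greedy (each slot in turn goes to its best remaining advertiser) gives $363, worse by 45.
Next-best assignment: Cove→Slot 3, Brightly→Slot 1, Ember→Slot 6, Harbor→Slot 7 = $403.

Maximum total: $408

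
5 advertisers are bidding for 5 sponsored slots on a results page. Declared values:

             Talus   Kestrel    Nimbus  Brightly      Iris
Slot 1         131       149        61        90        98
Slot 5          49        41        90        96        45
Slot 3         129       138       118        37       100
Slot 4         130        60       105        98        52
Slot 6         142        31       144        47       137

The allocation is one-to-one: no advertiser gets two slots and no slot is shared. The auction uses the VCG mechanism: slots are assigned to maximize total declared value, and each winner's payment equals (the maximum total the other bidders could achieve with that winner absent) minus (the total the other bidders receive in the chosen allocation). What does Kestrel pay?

Kestrel pays $3.

Efficient allocation: Talus→Slot 4 ($130), Kestrel→Slot 1 ($149), Nimbus→Slot 3 ($118), Brightly→Slot 5 ($96), Iris→Slot 6 ($137); total welfare W = $630.
Kestrel receives Slot 1 at value $149, so the others get W − 149 = $481.
Without Kestrel: best allocation of the remaining 4 bidders over all 5 slots is Talus→Slot 1 ($131), Nimbus→Slot 3 ($118), Brightly→Slot 4 ($98), Iris→Slot 6 ($137), total $484.
VCG payment = (others' best without Kestrel) − (others' welfare with Kestrel) = 484 − 481 = $3.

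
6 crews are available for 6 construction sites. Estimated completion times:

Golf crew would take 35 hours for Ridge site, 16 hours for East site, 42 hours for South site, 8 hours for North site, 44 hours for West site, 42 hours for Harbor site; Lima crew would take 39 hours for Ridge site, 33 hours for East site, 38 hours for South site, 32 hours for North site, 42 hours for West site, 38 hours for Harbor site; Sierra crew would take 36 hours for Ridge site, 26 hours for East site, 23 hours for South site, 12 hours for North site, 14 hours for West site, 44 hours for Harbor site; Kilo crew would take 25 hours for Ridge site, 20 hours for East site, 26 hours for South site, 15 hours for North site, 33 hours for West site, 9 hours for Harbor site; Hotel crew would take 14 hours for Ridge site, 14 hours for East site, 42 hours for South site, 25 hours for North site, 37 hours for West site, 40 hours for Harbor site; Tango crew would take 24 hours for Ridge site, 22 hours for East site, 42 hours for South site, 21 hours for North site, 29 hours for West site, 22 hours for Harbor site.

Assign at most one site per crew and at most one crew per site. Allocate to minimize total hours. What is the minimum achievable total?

Min total: 105 hours

Optimal: Golf crew→North site (8 hours), Lima crew→South site (38 hours), Sierra crew→West site (14 hours), Kilo crew→Harbor site (9 hours), Hotel crew→Ridge site (14 hours), Tango crew→East site (22 hours) — total 8+38+14+9+14+22 = 105 hours.
Row-greedy (each crew in turn takes its cheapest remaining site) gives 120 hours, worse by 15.
Next-best assignment: Golf crew→North site, Lima crew→South site, Sierra crew→West site, Kilo crew→Harbor site, Hotel crew→East site, Tango crew→Ridge site = 107 hours.
No other one-to-one assignment undercuts 105 hours.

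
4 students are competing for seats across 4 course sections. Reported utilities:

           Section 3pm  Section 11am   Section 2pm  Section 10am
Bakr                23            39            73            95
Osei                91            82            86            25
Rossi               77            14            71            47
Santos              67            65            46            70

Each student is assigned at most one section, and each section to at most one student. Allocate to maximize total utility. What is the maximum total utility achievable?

This is the linear assignment problem.
Optimal: Bakr→Section 10am (95 points), Osei→Section 2pm (86 points), Rossi→Section 3pm (77 points), Santos→Section 11am (65 points) — total 95+86+77+65 = 323 points.
Max-entry greedy (repeatedly take the single best remaining cell) gives 322 points, worse by 1.
Next-best assignment: Bakr→Section 10am, Osei→Section 3pm, Rossi→Section 2pm, Santos→Section 11am = 322 points.

Max total: 323 points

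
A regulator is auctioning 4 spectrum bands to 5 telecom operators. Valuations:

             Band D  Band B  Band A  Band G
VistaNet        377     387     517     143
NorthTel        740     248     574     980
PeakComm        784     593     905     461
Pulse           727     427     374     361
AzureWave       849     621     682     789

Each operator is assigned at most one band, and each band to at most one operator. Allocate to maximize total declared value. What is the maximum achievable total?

Treat this as an assignment problem: match each operator to one band.
Optimal: Pulse→Band D ($727M), AzureWave→Band B ($621M), PeakComm→Band A ($905M), NorthTel→Band G ($980M) — total 727+621+905+980 = $3233M.
Max-entry greedy (repeatedly take the single best remaining cell) gives $3161M, worse by 72.
Next-best assignment: AzureWave→Band D, Pulse→Band B, PeakComm→Band A, NorthTel→Band G = $3161M.
No other one-to-one assignment exceeds $3233M.

Max total: $3233M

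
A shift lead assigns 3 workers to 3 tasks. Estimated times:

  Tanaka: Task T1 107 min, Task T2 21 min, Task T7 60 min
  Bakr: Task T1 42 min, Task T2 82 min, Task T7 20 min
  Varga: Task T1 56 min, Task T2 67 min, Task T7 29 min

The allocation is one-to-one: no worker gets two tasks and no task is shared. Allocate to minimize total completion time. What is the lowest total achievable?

Min total: 92 min

Optimal: Tanaka→Task T2 (21 min), Bakr→Task T1 (42 min), Varga→Task T7 (29 min) — total 21+42+29 = 92 min.
Row-greedy (each worker in turn takes its cheapest remaining task) gives 97 min, worse by 5.
Next-best assignment: Tanaka→Task T2, Bakr→Task T7, Varga→Task T1 = 97 min.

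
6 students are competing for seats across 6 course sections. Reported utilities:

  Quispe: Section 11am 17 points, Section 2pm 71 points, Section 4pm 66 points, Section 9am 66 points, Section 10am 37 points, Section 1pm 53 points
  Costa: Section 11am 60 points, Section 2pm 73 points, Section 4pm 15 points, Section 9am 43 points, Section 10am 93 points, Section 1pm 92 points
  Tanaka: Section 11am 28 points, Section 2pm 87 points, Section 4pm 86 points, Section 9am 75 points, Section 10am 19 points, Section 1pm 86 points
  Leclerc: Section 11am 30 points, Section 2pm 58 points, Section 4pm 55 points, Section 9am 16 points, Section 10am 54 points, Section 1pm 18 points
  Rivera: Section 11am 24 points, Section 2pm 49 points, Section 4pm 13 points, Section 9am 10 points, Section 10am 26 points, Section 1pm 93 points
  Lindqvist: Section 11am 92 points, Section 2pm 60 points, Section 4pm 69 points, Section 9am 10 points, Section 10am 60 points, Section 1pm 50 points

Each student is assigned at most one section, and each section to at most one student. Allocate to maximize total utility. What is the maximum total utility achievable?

This is the linear assignment problem.
Optimal: Quispe→Section 9am (66 points), Costa→Section 10am (93 points), Tanaka→Section 4pm (86 points), Leclerc→Section 2pm (58 points), Rivera→Section 1pm (93 points), Lindqvist→Section 11am (92 points) — total 66+93+86+58+93+92 = 488 points.
Max-entry greedy (repeatedly take the single best remaining cell) gives 447 points, worse by 41.

Max total: 488 points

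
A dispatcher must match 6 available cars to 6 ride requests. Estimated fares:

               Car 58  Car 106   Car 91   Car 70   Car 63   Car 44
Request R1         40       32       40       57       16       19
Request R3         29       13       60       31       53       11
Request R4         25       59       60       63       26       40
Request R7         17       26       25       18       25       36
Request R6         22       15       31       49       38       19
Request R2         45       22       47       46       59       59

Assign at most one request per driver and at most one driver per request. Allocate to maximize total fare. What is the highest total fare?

This is a one-to-one assignment (maximum-weight bipartite matching).
Optimal: Car 58→Request R1 ($40), Car 106→Request R4 ($59), Car 91→Request R3 ($60), Car 70→Request R6 ($49), Car 63→Request R2 ($59), Car 44→Request R7 ($36) — total 40+59+60+49+59+36 = $303.
Swapping Car 91↔Car 58 (Car 91→Request R1 $40, Car 58→Request R3 $29) loses 31.
Checked against all permutations: $303 is optimal.

Maximum total: $303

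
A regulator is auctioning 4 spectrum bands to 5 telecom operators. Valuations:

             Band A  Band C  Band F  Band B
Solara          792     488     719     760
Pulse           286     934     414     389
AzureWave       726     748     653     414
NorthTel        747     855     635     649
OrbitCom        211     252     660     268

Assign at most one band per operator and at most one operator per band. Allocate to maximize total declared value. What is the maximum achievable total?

Maximum total: $3101M

Optimal: NorthTel→Band A ($747M), Pulse→Band C ($934M), OrbitCom→Band F ($660M), Solara→Band B ($760M) — total 747+934+660+760 = $3101M.
Next-best assignment: NorthTel→Band A, Pulse→Band C, AzureWave→Band F, Solara→Band B = $3094M.
Swapping Solara↔Pulse (Solara→Band C $488M, Pulse→Band B $389M) loses 817.
Checked against all permutations: $3101M is optimal.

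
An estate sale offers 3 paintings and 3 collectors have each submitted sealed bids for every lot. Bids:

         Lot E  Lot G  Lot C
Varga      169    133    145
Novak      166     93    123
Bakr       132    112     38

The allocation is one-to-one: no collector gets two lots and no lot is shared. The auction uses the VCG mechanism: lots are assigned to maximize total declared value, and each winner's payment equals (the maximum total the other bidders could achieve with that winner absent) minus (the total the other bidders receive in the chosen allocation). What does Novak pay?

Novak pays $24.

Efficient allocation: Varga→Lot C ($145), Novak→Lot E ($166), Bakr→Lot G ($112); total welfare W = $423.
Novak receives Lot E at value $166, so the others get W − 166 = $257.
Without Novak: best allocation of the remaining 2 bidders over all 3 lots is Varga→Lot E ($169), Bakr→Lot G ($112), total $281.
VCG payment = (others' best without Novak) − (others' welfare with Novak) = 281 − 257 = $24.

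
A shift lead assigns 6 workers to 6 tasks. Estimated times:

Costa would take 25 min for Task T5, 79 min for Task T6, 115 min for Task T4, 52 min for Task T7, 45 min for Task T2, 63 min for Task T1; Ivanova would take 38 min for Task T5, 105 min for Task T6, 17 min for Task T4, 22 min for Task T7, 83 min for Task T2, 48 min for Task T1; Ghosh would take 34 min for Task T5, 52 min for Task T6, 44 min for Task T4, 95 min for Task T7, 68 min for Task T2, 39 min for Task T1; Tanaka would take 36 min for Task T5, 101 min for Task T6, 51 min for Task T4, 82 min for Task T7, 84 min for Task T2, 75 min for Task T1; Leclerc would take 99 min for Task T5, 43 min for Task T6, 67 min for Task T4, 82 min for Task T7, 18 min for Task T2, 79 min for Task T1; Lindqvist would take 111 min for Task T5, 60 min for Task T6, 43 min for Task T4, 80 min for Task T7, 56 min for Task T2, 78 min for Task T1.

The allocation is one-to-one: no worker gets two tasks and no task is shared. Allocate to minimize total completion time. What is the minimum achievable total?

Optimal: Costa→Task T5 (25 min), Ivanova→Task T7 (22 min), Ghosh→Task T1 (39 min), Tanaka→Task T4 (51 min), Leclerc→Task T2 (18 min), Lindqvist→Task T6 (60 min) — total 25+22+39+51+18+60 = 215 min.
Min-entry greedy (repeatedly take the single cheapest remaining cell) gives 241 min, worse by 26.
Next-best assignment: Costa→Task T7, Ivanova→Task T4, Ghosh→Task T1, Tanaka→Task T5, Leclerc→Task T2, Lindqvist→Task T6 = 222 min.
Every other assignment is strictly worse.

Minimum total: 215 min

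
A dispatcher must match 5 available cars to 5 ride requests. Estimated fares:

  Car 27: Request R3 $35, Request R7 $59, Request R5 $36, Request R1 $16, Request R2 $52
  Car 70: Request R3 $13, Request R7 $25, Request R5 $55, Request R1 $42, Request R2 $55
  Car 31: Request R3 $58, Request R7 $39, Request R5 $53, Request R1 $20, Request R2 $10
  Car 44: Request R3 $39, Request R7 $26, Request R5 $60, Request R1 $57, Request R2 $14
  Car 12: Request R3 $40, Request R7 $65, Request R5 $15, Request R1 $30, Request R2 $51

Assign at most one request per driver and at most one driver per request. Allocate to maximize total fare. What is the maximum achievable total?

Maximum total: $287

Optimal: Car 27→Request R2 ($52), Car 70→Request R5 ($55), Car 31→Request R3 ($58), Car 44→Request R1 ($57), Car 12→Request R7 ($65) — total 52+55+58+57+65 = $287.
Row-greedy (each driver in turn takes its best remaining request) gives $280, worse by 7.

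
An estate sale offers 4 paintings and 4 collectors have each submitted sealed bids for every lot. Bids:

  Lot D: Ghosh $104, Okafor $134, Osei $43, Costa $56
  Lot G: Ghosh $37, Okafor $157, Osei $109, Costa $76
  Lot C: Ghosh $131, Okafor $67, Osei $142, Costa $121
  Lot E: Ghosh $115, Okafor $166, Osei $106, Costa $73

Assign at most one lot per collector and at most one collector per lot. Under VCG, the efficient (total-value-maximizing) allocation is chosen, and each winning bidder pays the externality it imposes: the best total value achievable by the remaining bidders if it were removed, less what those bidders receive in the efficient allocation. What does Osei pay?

Osei pays $2.

Efficient allocation: Ghosh→Lot D ($104), Okafor→Lot E ($166), Osei→Lot G ($109), Costa→Lot C ($121); total welfare W = $500.
Osei receives Lot G at value $109, so the others get W − 109 = $391.
Without Osei: best allocation of the remaining 3 bidders over all 4 lots is Ghosh→Lot E ($115), Okafor→Lot G ($157), Costa→Lot C ($121), total $393.
VCG payment = (others' best without Osei) − (others' welfare with Osei) = 393 − 391 = $2.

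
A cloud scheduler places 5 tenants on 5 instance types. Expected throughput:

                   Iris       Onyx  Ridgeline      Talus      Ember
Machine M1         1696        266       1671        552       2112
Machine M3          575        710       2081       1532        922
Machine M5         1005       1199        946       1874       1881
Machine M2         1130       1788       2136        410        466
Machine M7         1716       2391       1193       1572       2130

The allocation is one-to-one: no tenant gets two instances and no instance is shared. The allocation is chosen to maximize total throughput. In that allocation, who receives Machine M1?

Optimal: Iris→Machine M1 (1696 ops/s), Onyx→Machine M7 (2391 ops/s), Ridgeline→Machine M2 (2136 ops/s), Talus→Machine M3 (1532 ops/s), Ember→Machine M5 (1881 ops/s) — total 1696+2391+2136+1532+1881 = 9636 ops/s.
Row-greedy (each tenant in turn takes its best remaining instance) gives 9571 ops/s, worse by 65.
No other one-to-one assignment exceeds 9636 ops/s.
Iris's own top instance is Machine M7 (1716 ops/s), but forcing Iris→Machine M7 and reassigning the rest optimally gives only 9571 ops/s — worse by 65.

Iris receives Machine M1.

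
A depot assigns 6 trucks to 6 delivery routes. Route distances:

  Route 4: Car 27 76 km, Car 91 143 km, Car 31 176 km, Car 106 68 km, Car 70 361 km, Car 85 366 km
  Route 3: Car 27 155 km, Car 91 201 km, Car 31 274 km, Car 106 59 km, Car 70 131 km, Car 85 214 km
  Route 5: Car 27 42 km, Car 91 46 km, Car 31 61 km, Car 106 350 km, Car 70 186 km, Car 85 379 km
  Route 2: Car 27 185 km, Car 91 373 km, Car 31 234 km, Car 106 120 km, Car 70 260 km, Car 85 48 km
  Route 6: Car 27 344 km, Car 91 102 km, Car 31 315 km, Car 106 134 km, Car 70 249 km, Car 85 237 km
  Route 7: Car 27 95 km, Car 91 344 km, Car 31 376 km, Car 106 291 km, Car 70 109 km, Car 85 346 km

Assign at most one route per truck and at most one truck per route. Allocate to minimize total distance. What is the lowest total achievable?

Min total: 455 km

Optimal: Car 27→Route 4 (76 km), Car 91→Route 6 (102 km), Car 31→Route 5 (61 km), Car 106→Route 3 (59 km), Car 70→Route 7 (109 km), Car 85→Route 2 (48 km) — total 76+102+61+59+109+48 = 455 km.
Next-best assignment: Car 27→Route 7, Car 91→Route 6, Car 31→Route 5, Car 106→Route 4, Car 70→Route 3, Car 85→Route 2 = 505 km.
Every other assignment is strictly worse.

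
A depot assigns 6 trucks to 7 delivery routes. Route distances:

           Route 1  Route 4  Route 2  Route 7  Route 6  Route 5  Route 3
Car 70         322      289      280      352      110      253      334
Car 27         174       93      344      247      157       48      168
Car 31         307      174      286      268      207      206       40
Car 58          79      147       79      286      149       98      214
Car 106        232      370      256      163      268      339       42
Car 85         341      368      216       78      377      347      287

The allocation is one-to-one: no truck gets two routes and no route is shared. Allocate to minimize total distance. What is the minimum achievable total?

Treat this as an assignment problem: match each truck to one route.
Optimal: Car 70→Route 6 (110 km), Car 27→Route 5 (48 km), Car 31→Route 4 (174 km), Car 58→Route 1 (79 km), Car 106→Route 3 (42 km), Car 85→Route 7 (78 km) — total 110+48+174+79+42+78 = 531 km.
Row-greedy (each truck in turn takes its cheapest remaining route) gives 656 km, worse by 125.

Minimum total: 531 km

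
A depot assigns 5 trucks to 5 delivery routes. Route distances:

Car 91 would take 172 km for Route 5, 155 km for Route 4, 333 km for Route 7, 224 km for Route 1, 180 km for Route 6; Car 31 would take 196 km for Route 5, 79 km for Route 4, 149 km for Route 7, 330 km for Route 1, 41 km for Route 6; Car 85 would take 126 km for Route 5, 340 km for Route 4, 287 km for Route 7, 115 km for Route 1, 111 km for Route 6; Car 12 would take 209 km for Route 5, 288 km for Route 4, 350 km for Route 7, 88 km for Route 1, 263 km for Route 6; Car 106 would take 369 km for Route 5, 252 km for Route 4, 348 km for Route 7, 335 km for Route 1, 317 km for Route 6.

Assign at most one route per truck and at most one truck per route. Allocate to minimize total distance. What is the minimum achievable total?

Optimal: Car 91→Route 4 (155 km), Car 31→Route 6 (41 km), Car 85→Route 5 (126 km), Car 12→Route 1 (88 km), Car 106→Route 7 (348 km) — total 155+41+126+88+348 = 758 km.
Row-greedy (each truck in turn takes its cheapest remaining route) gives 868 km, worse by 110.

Minimum total: 758 km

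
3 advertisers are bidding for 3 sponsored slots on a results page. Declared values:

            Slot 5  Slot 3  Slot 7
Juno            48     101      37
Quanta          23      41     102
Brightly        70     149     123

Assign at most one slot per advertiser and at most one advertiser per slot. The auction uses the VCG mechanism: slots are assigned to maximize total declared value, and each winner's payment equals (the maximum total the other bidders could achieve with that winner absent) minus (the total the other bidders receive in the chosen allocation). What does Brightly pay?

Brightly pays $53.

Efficient allocation: Juno→Slot 5 ($48), Quanta→Slot 7 ($102), Brightly→Slot 3 ($149); total welfare W = $299.
Brightly receives Slot 3 at value $149, so the others get W − 149 = $150.
Without Brightly: best allocation of the remaining 2 bidders over all 3 slots is Juno→Slot 3 ($101), Quanta→Slot 7 ($102), total $203.
VCG payment = (others' best without Brightly) − (others' welfare with Brightly) = 203 − 150 = $53.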